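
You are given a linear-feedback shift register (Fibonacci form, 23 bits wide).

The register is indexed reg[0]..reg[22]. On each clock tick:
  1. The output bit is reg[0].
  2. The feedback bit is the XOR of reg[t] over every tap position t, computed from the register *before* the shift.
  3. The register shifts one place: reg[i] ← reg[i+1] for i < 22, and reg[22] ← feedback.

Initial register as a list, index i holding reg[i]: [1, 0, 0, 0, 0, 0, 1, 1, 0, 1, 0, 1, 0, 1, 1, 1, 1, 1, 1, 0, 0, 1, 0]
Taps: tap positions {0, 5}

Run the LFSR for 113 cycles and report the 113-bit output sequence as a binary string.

10000011010101111110010111010011010101101011111101110011000000101010001000100110101011011100110111100110001010001

tick  register→output (feedback)
  0  10000011010101111110010→1 (1)
  1  00000110101011111100101→0 (1)
  2  00001101010111111001011→0 (1)
  3  00011010101111110010111→0 (0)
  4  00110101011111100101110→0 (1)
  5  01101010111111001011101→0 (0)
  6  11010101111110010111010→1 (0)
  7  10101011111100101110100→1 (1)
  8  01010111111001011101001→0 (1)
  9  10101111110010111010011→1 (0)
 10  01011111100101110100110→0 (1)
 11  10111111001011101001101→1 (0)
 12  01111110010111010011010→0 (1)
 13  11111100101110100110101→1 (0)
 14  11111001011101001101010→1 (1)
 15  11110010111010011010101→1 (1)
 16  11100101110100110101011→1 (0)
 17  11001011101001101010110→1 (1)
 18  10010111010011010101101→1 (0)
 19  00101110100110101011010→0 (1)
 20  01011101001101010110101→0 (1)
 21  10111010011010101101011→1 (1)
 22  01110100110101011010111→0 (1)
 23  11101001101010110101111→1 (1)
 24  11010011010101101011111→1 (1)
 25  10100110101011010111111→1 (0)
 26  01001101010110101111110→0 (1)
 27  10011010101101011111101→1 (1)
 28  00110101011010111111011→0 (1)
 29  01101010110101111110111→0 (0)
 30  11010101101011111101110→1 (0)
 31  10101011010111111011100→1 (1)
 32  01010110101111110111001→0 (1)
 33  10101101011111101110011→1 (0)
 34  01011010111111011100110→0 (0)
 35  10110101111110111001100→1 (0)
 36  01101011111101110011000→0 (0)
 37  11010111111011100110000→1 (0)
 38  10101111110111001100000→1 (0)
 39  01011111101110011000000→0 (1)
 40  10111111011100110000001→1 (0)
 41  01111110111001100000010→0 (1)
 42  11111101110011000000101→1 (0)
 43  11111011100110000001010→1 (1)
 44  11110111001100000010101→1 (0)
 45  11101110011000000101010→1 (0)
 46  11011100110000001010100→1 (0)
 47  10111001100000010101000→1 (1)
 48  01110011000000101010001→0 (0)
 49  11100110000001010100010→1 (0)
 50  11001100000010101000100→1 (0)
 51  10011000000101010001000→1 (1)
 52  00110000001010100010001→0 (0)
 53  01100000010101000100010→0 (0)
 54  11000000101010001000100→1 (1)
 55  10000001010100010001001→1 (1)
 56  00000010101000100010011→0 (0)
 57  00000101010001000100110→0 (1)
 58  00001010100010001001101→0 (0)
 59  00010101000100010011010→0 (1)
 60  00101010001000100110101→0 (0)
 61  01010100010001001101010→0 (1)
 62  10101000100010011010101→1 (1)
 63  01010001000100110101011→0 (0)
 64  10100010001001101010110→1 (1)
 65  01000100010011010101101→0 (1)
 66  10001000100110101011011→1 (1)
 67  00010001001101010110111→0 (0)
 68  00100010011010101101110→0 (0)
 69  01000100110101011011100→0 (1)
 70  10001001101010110111001→1 (1)
 71  00010011010101101110011→0 (0)
 72  00100110101011011100110→0 (1)
 73  01001101010110111001101→0 (1)
 74  10011010101101110011011→1 (1)
 75  00110101011011100110111→0 (1)
 76  01101010110111001101111→0 (0)
 77  11010101101110011011110→1 (0)
 78  10101011011100110111100→1 (1)
 79  01010110111001101111001→0 (1)
 80  10101101110011011110011→1 (0)
 81  01011011100110111100110→0 (0)
 82  10110111001101111001100→1 (0)
 83  01101110011011110011000→0 (1)
 84  11011100110111100110001→1 (0)
 85  10111001101111001100010→1 (1)
 86  01110011011110011000101→0 (0)
 87  11100110111100110001010→1 (0)
 88  11001101111001100010100→1 (0)
 89  10011011110011000101000→1 (1)
 90  00110111100110001010001→0 (1)
 91  01101111001100010100011→0 (1)
 92  11011110011000101000111→1 (0)
 93  10111100110001010001110→1 (0)
 94  01111001100010100011100→0 (0)
 95  11110011000101000111000→1 (1)
 96  11100110001010001110001→1 (0)
 97  11001100010100011100010→1 (0)
 98  10011000101000111000100→1 (1)
 99  00110001010001110001001→0 (0)
100  01100010100011100010010→0 (0)
101  11000101000111000100100→1 (0)
102  10001010001110001001000→1 (1)
103  00010100011100010010001→0 (1)
104  00101000111000100100011→0 (0)
105  01010001110001001000110→0 (0)
106  10100011100010010001100→1 (1)
107  01000111000100100011001→0 (1)
108  10001110001001000110011→1 (0)
109  00011100010010001100110→0 (1)
110  00111000100100011001101→0 (0)
111  01110001001000110011010→0 (0)
112  11100010010001100110100→1 (1)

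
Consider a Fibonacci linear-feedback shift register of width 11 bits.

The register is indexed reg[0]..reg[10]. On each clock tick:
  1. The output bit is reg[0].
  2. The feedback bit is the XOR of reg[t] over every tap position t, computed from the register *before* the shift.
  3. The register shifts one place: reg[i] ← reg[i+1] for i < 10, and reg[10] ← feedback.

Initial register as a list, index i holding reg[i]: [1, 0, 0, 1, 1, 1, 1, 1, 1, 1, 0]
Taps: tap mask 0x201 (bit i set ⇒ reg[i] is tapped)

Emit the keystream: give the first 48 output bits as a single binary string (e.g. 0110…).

tick  register→output (feedback)
  0  10011111110→1 (0)
  1  00111111100→0 (0)
  2  01111111000→0 (0)
  3  11111110000→1 (1)
  4  11111100001→1 (1)
  5  11111000011→1 (0)
  6  11110000110→1 (0)
  7  11100001100→1 (1)
  8  11000011001→1 (1)
  9  10000110011→1 (0)
 10  00001100110→0 (1)
 11  00011001101→0 (0)
 12  00110011010→0 (1)
 13  01100110101→0 (0)
 14  11001101010→1 (0)
 15  10011010100→1 (1)
 16  00110101001→0 (0)
 17  01101010010→0 (1)
 18  11010100101→1 (1)
 19  10101001011→1 (0)
 20  01010010110→0 (1)
 21  10100101101→1 (1)
 22  01001011011→0 (1)
 23  10010110111→1 (0)
 24  00101101110→0 (1)
 25  01011011101→0 (0)
 26  10110111010→1 (0)
 27  01101110100→0 (0)
 28  11011101000→1 (1)
 29  10111010001→1 (1)
 30  01110100011→0 (1)
 31  11101000111→1 (0)
 32  11010001110→1 (0)
 33  10100011100→1 (1)
 34  01000111001→0 (0)
 35  10001110010→1 (0)
 36  00011100100→0 (0)
 37  00111001000→0 (0)
 38  01110010000→0 (0)
 39  11100100000→1 (1)
 40  11001000001→1 (1)
 41  10010000011→1 (0)
 42  00100000110→0 (1)
 43  01000001101→0 (0)
 44  10000011010→1 (0)
 45  00000110100→0 (0)
 46  00001101000→0 (0)
 47  00011010000→0 (0)

100111111100001100110101001011011101000111001000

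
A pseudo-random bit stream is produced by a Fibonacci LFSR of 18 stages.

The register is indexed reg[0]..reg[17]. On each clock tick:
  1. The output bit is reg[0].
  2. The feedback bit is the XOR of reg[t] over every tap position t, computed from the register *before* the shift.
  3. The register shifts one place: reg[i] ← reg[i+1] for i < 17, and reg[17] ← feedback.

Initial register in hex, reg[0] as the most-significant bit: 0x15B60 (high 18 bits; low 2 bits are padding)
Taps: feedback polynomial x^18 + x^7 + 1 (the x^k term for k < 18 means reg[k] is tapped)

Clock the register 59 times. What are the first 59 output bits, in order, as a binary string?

00010101101101100011001110101011111110011001010111001100110

step | reg (before) | out | fb
   0 | 000101011011011000 | 0 | 1
   1 | 001010110110110001 | 0 | 1
   2 | 010101101101100011 | 0 | 0
   3 | 101011011011000110 | 1 | 0
   4 | 010110110110001100 | 0 | 1
   5 | 101101101100011001 | 1 | 1
   6 | 011011011000110011 | 0 | 1
   7 | 110110110001100111 | 1 | 0
   8 | 101101100011001110 | 1 | 1
   9 | 011011000110011101 | 0 | 0
  10 | 110110001100111010 | 1 | 1
  11 | 101100011001110101 | 1 | 0
  12 | 011000110011101010 | 0 | 1
  13 | 110001100111010101 | 1 | 1
  14 | 100011001110101011 | 1 | 1
  15 | 000110011101010111 | 0 | 1
  16 | 001100111010101111 | 0 | 1
  17 | 011001110101011111 | 0 | 1
  18 | 110011101010111111 | 1 | 1
  19 | 100111010101111111 | 1 | 0
  20 | 001110101011111110 | 0 | 0
  21 | 011101010111111100 | 0 | 1
  22 | 111010101111111001 | 1 | 1
  23 | 110101011111110011 | 1 | 0
  24 | 101010111111100110 | 1 | 0
  25 | 010101111111001100 | 0 | 1
  26 | 101011111110011001 | 1 | 0
  27 | 010111111100110010 | 0 | 1
  28 | 101111111001100101 | 1 | 0
  29 | 011111110011001010 | 0 | 1
  30 | 111111100110010101 | 1 | 1
  31 | 111111001100101011 | 1 | 1
  32 | 111110011001010111 | 1 | 0
  33 | 111100110010101110 | 1 | 0
  34 | 111001100101011100 | 1 | 1
  35 | 110011001010111001 | 1 | 1
  36 | 100110010101110011 | 1 | 0
  37 | 001100101011100110 | 0 | 0
  38 | 011001010111001100 | 0 | 1
  39 | 110010101110011001 | 1 | 1
  40 | 100101011100110011 | 1 | 0
  41 | 001010111001100110 | 0 | 1
  42 | 010101110011001101 | 0 | 1
  43 | 101011100110011011 | 1 | 1
  44 | 010111001100110111 | 0 | 0
  45 | 101110011001101110 | 1 | 0
  46 | 011100110011011100 | 0 | 1
  47 | 111001100110111001 | 1 | 1
  48 | 110011001101110011 | 1 | 1
  49 | 100110011011100111 | 1 | 0
  50 | 001100110111001110 | 0 | 1
  51 | 011001101110011101 | 0 | 0
  52 | 110011011100111010 | 1 | 0
  53 | 100110111001110100 | 1 | 0
  54 | 001101110011101000 | 0 | 1
  55 | 011011100111010001 | 0 | 0
  56 | 110111001110100010 | 1 | 1
  57 | 101110011101000101 | 1 | 0
  58 | 011100111010001010 | 0 | 1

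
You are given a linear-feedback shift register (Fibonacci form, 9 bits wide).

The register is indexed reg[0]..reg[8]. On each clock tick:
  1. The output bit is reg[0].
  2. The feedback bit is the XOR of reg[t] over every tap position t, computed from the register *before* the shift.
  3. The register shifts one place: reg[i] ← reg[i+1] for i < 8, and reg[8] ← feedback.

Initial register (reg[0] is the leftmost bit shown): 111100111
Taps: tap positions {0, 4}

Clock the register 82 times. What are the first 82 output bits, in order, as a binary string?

1111001111100110110001010100100011100011011010101110001001100010001000000001000010

k : reg_k → out_k, fb_k
0: 111100111 → 1, fb=1
1: 111001111 → 1, fb=1
2: 110011111 → 1, fb=0
3: 100111110 → 1, fb=0
4: 001111100 → 0, fb=1
5: 011111001 → 0, fb=1
6: 111110011 → 1, fb=0
7: 111100110 → 1, fb=1
8: 111001101 → 1, fb=1
9: 110011011 → 1, fb=0
10: 100110110 → 1, fb=0
11: 001101100 → 0, fb=0
12: 011011000 → 0, fb=1
13: 110110001 → 1, fb=0
14: 101100010 → 1, fb=1
15: 011000101 → 0, fb=0
16: 110001010 → 1, fb=1
17: 100010101 → 1, fb=0
18: 000101010 → 0, fb=0
19: 001010100 → 0, fb=1
20: 010101001 → 0, fb=0
21: 101010010 → 1, fb=0
22: 010100100 → 0, fb=0
23: 101001000 → 1, fb=1
24: 010010001 → 0, fb=1
25: 100100011 → 1, fb=1
26: 001000111 → 0, fb=0
27: 010001110 → 0, fb=0
28: 100011100 → 1, fb=0
29: 000111000 → 0, fb=1
30: 001110001 → 0, fb=1
31: 011100011 → 0, fb=0
32: 111000110 → 1, fb=1
33: 110001101 → 1, fb=1
34: 100011011 → 1, fb=0
35: 000110110 → 0, fb=1
36: 001101101 → 0, fb=0
37: 011011010 → 0, fb=1
38: 110110101 → 1, fb=0
39: 101101010 → 1, fb=1
40: 011010101 → 0, fb=1
41: 110101011 → 1, fb=1
42: 101010111 → 1, fb=0
43: 010101110 → 0, fb=0
44: 101011100 → 1, fb=0
45: 010111000 → 0, fb=1
46: 101110001 → 1, fb=0
47: 011100010 → 0, fb=0
48: 111000100 → 1, fb=1
49: 110001001 → 1, fb=1
50: 100010011 → 1, fb=0
51: 000100110 → 0, fb=0
52: 001001100 → 0, fb=0
53: 010011000 → 0, fb=1
54: 100110001 → 1, fb=0
55: 001100010 → 0, fb=0
56: 011000100 → 0, fb=0
57: 110001000 → 1, fb=1
58: 100010001 → 1, fb=0
59: 000100010 → 0, fb=0
60: 001000100 → 0, fb=0
61: 010001000 → 0, fb=0
62: 100010000 → 1, fb=0
63: 000100000 → 0, fb=0
64: 001000000 → 0, fb=0
65: 010000000 → 0, fb=0
66: 100000000 → 1, fb=1
67: 000000001 → 0, fb=0
68: 000000010 → 0, fb=0
69: 000000100 → 0, fb=0
70: 000001000 → 0, fb=0
71: 000010000 → 0, fb=1
72: 000100001 → 0, fb=0
73: 001000010 → 0, fb=0
74: 010000100 → 0, fb=0
75: 100001000 → 1, fb=1
76: 000010001 → 0, fb=1
77: 000100011 → 0, fb=0
78: 001000110 → 0, fb=0
79: 010001100 → 0, fb=0
80: 100011000 → 1, fb=0
81: 000110000 → 0, fb=1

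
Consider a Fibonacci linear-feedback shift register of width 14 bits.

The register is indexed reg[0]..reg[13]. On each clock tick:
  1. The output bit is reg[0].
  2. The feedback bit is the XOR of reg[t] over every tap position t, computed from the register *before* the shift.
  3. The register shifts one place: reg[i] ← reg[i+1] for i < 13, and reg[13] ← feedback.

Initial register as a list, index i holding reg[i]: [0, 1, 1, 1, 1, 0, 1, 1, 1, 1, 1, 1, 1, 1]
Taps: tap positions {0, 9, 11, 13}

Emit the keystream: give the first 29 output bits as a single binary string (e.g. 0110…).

01111011111111101000110000010

k : reg_k → out_k, fb_k
0: 01111011111111 → 0, fb=1
1: 11110111111111 → 1, fb=0
2: 11101111111110 → 1, fb=1
3: 11011111111101 → 1, fb=0
4: 10111111111010 → 1, fb=0
5: 01111111110100 → 0, fb=0
6: 11111111101000 → 1, fb=1
7: 11111111010001 → 1, fb=1
8: 11111110100011 → 1, fb=0
9: 11111101000110 → 1, fb=0
10: 11111010001100 → 1, fb=0
11: 11110100011000 → 1, fb=0
12: 11101000110000 → 1, fb=0
13: 11010001100000 → 1, fb=1
14: 10100011000001 → 1, fb=0
15: 01000110000010 → 0, fb=0
16: 10001100000100 → 1, fb=0
17: 00011000001000 → 0, fb=0
18: 00110000010000 → 0, fb=1
19: 01100000100001 → 0, fb=1
20: 11000001000011 → 1, fb=0
21: 10000010000110 → 1, fb=0
22: 00000100001100 → 0, fb=1
23: 00001000011001 → 0, fb=0
24: 00010000110010 → 0, fb=1
25: 00100001100101 → 0, fb=0
26: 01000011001010 → 0, fb=0
27: 10000110010100 → 1, fb=1
28: 00001100101001 → 0, fb=1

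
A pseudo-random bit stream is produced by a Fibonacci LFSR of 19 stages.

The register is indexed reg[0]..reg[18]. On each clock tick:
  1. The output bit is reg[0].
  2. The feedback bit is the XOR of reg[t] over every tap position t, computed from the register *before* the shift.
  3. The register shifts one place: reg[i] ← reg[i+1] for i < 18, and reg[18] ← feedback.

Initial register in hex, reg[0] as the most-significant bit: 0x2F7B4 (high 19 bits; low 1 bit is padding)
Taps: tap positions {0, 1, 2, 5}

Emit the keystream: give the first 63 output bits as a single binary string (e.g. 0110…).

step | reg (before) | out | fb
   0 | 0010111101111011010 | 0 | 0
   1 | 0101111011110110100 | 0 | 0
   2 | 1011110111101101000 | 1 | 1
   3 | 0111101111011010001 | 0 | 0
   4 | 1111011110110100010 | 1 | 0
   5 | 1110111101101000100 | 1 | 0
   6 | 1101111011010001000 | 1 | 1
   7 | 1011110110100010001 | 1 | 1
   8 | 0111101101000100011 | 0 | 0
   9 | 1111011010001000110 | 1 | 0
  10 | 1110110100010001100 | 1 | 0
  11 | 1101101000100011000 | 1 | 0
  12 | 1011010001000110000 | 1 | 1
  13 | 0110100010001100001 | 0 | 0
  14 | 1101000100011000010 | 1 | 0
  15 | 1010001000110000100 | 1 | 0
  16 | 0100010001100001000 | 0 | 0
  17 | 1000100011000010000 | 1 | 1
  18 | 0001000110000100001 | 0 | 0
  19 | 0010001100001000010 | 0 | 1
  20 | 0100011000010000101 | 0 | 0
  21 | 1000110000100001010 | 1 | 0
  22 | 0001100001000010100 | 0 | 0
  23 | 0011000010000101000 | 0 | 1
  24 | 0110000100001010001 | 0 | 0
  25 | 1100001000010100010 | 1 | 0
  26 | 1000010000101000100 | 1 | 0
  27 | 0000100001010001000 | 0 | 0
  28 | 0001000010100010000 | 0 | 0
  29 | 0010000101000100000 | 0 | 1
  30 | 0100001010001000001 | 0 | 1
  31 | 1000010100010000011 | 1 | 0
  32 | 0000101000100000110 | 0 | 0
  33 | 0001010001000001100 | 0 | 1
  34 | 0010100010000011001 | 0 | 1
  35 | 0101000100000110011 | 0 | 1
  36 | 1010001000001100111 | 1 | 0
  37 | 0100010000011001110 | 0 | 0
  38 | 1000100000110011100 | 1 | 1
  39 | 0001000001100111001 | 0 | 0
  40 | 0010000011001110010 | 0 | 1
  41 | 0100000110011100101 | 0 | 1
  42 | 1000001100111001011 | 1 | 1
  43 | 0000011001110010111 | 0 | 1
  44 | 0000110011100101111 | 0 | 1
  45 | 0001100111001011111 | 0 | 0
  46 | 0011001110010111110 | 0 | 1
  47 | 0110011100101111101 | 0 | 1
  48 | 1100111001011111011 | 1 | 1
  49 | 1001110010111110111 | 1 | 0
  50 | 0011100101111101110 | 0 | 1
  51 | 0111001011111011101 | 0 | 0
  52 | 1110010111110111010 | 1 | 0
  53 | 1100101111101110100 | 1 | 0
  54 | 1001011111011101000 | 1 | 0
  55 | 0010111110111010000 | 0 | 0
  56 | 0101111101110100000 | 0 | 0
  57 | 1011111011101000000 | 1 | 1
  58 | 0111110111010000001 | 0 | 1
  59 | 1111101110100000011 | 1 | 1
  60 | 1111011101000000111 | 1 | 0
  61 | 1110111010000001110 | 1 | 0
  62 | 1101110100000011100 | 1 | 1

001011110111101101000100011000010000101000100000110011100101111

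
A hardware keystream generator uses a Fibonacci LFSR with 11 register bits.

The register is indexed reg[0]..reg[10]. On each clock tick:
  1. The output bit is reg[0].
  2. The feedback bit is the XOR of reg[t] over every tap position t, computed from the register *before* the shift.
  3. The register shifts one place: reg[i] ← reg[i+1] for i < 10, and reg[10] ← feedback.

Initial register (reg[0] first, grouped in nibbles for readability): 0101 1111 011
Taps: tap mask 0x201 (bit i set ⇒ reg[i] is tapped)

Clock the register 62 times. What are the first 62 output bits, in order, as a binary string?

tick  register→output (feedback)
  0  01011111011→0 (1)
  1  10111110111→1 (0)
  2  01111101110→0 (1)
  3  11111011101→1 (1)
  4  11110111011→1 (0)
  5  11101110110→1 (0)
  6  11011101100→1 (1)
  7  10111011001→1 (1)
  8  01110110011→0 (1)
  9  11101100111→1 (0)
 10  11011001110→1 (0)
 11  10110011100→1 (1)
 12  01100111001→0 (0)
 13  11001110010→1 (0)
 14  10011100100→1 (1)
 15  00111001001→0 (0)
 16  01110010010→0 (1)
 17  11100100101→1 (1)
 18  11001001011→1 (0)
 19  10010010110→1 (0)
 20  00100101100→0 (0)
 21  01001011000→0 (0)
 22  10010110000→1 (1)
 23  00101100001→0 (0)
 24  01011000010→0 (1)
 25  10110000101→1 (1)
 26  01100001011→0 (1)
 27  11000010111→1 (0)
 28  10000101110→1 (0)
 29  00001011100→0 (0)
 30  00010111000→0 (0)
 31  00101110000→0 (0)
 32  01011100000→0 (0)
 33  10111000000→1 (1)
 34  01110000001→0 (0)
 35  11100000010→1 (0)
 36  11000000100→1 (1)
 37  10000001001→1 (1)
 38  00000010011→0 (1)
 39  00000100111→0 (1)
 40  00001001111→0 (1)
 41  00010011111→0 (1)
 42  00100111111→0 (1)
 43  01001111111→0 (1)
 44  10011111111→1 (0)
 45  00111111110→0 (1)
 46  01111111101→0 (0)
 47  11111111010→1 (0)
 48  11111110100→1 (1)
 49  11111101001→1 (1)
 50  11111010011→1 (0)
 51  11110100110→1 (0)
 52  11101001100→1 (1)
 53  11010011001→1 (1)
 54  10100110011→1 (0)
 55  01001100110→0 (1)
 56  10011001101→1 (1)
 57  00110011011→0 (1)
 58  01100110111→0 (1)
 59  11001101111→1 (0)
 60  10011011110→1 (0)
 61  00110111100→0 (0)

01011111011101100111001001011000010111000000100111111110100110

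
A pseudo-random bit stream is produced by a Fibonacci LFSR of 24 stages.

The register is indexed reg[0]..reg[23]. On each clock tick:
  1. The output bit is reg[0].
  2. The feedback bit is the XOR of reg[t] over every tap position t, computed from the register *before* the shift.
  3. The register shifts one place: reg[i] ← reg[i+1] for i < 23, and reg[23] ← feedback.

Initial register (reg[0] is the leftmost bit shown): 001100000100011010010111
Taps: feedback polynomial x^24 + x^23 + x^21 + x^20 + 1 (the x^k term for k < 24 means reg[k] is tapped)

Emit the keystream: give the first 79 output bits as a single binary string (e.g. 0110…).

step | reg (before) | out | fb
   0 | 001100000100011010010111 | 0 | 0
   1 | 011000001000110100101110 | 0 | 0
   2 | 110000010001101001011100 | 1 | 1
   3 | 100000100011010010111001 | 1 | 1
   4 | 000001000110100101110011 | 0 | 1
   5 | 000010001101001011100111 | 0 | 0
   6 | 000100011010010111001110 | 0 | 0
   7 | 001000110100101110011100 | 0 | 0
   8 | 010001101001011100111000 | 0 | 1
   9 | 100011010010111001110001 | 1 | 0
  10 | 000110100101110011100010 | 0 | 0
  11 | 001101001011100111000100 | 0 | 1
  12 | 011010010111001110001001 | 0 | 0
  13 | 110100101110011100010010 | 1 | 1
  14 | 101001011100111000100101 | 1 | 1
  15 | 010010111001110001001011 | 0 | 0
  16 | 100101110011100010010110 | 1 | 0
  17 | 001011100111000100101100 | 0 | 0
  18 | 010111001110001001011000 | 0 | 1
  19 | 101110011100010010110001 | 1 | 0
  20 | 011100111000100101100010 | 0 | 0
  21 | 111001110001001011000100 | 1 | 0
  22 | 110011100010010110001000 | 1 | 0
  23 | 100111000100101100010000 | 1 | 1
  24 | 001110001001011000100001 | 0 | 1
  25 | 011100010010110001000011 | 0 | 1
  26 | 111000100101100010000111 | 1 | 1
  27 | 110001001011000100001111 | 1 | 0
  28 | 100010010110001000011110 | 1 | 1
  29 | 000100101100010000111101 | 0 | 1
  30 | 001001011000100001111011 | 0 | 0
  31 | 010010110001000011110110 | 0 | 1
  32 | 100101100010000111101101 | 1 | 0
  33 | 001011000100001111011010 | 0 | 1
  34 | 010110001000011110110101 | 0 | 0
  35 | 101100010000111101101010 | 1 | 0
  36 | 011000100001111011010100 | 0 | 1
  37 | 110001000011110110101001 | 1 | 1
  38 | 100010000111101101010011 | 1 | 0
  39 | 000100001111011010100110 | 0 | 1
  40 | 001000011110110101001101 | 0 | 1
  41 | 010000111101101010011011 | 0 | 0
  42 | 100001111011010100110110 | 1 | 0
  43 | 000011110110101001101100 | 0 | 0
  44 | 000111101101010011011000 | 0 | 1
  45 | 001111011010100110110001 | 0 | 1
  46 | 011110110101001101100011 | 0 | 1
  47 | 111101101010011011000111 | 1 | 1
  48 | 111011010100110110001111 | 1 | 0
  49 | 110110101001101100011110 | 1 | 1
  50 | 101101010011011000111101 | 1 | 0
  51 | 011010100110110001111010 | 0 | 1
  52 | 110101001101100011110101 | 1 | 1
  53 | 101010011011000111101011 | 1 | 1
  54 | 010100110110001111010111 | 0 | 0
  55 | 101001101100011110101110 | 1 | 1
  56 | 010011011000111101011101 | 0 | 1
  57 | 100110110001111010111011 | 1 | 1
  58 | 001101100011110101110111 | 0 | 0
  59 | 011011000111101011101110 | 0 | 0
  60 | 110110001111010111011100 | 1 | 1
  61 | 101100011110101110111001 | 1 | 1
  62 | 011000111101011101110011 | 0 | 1
  63 | 110001111010111011100111 | 1 | 1
  64 | 100011110101110111001111 | 1 | 0
  65 | 000111101011101110011110 | 0 | 0
  66 | 001111010111011100111100 | 0 | 0
  67 | 011110101110111001111000 | 0 | 1
  68 | 111101011101110011110001 | 1 | 0
  69 | 111010111011100111100010 | 1 | 1
  70 | 110101110111001111000101 | 1 | 1
  71 | 101011101110011110001011 | 1 | 1
  72 | 010111011100111100010111 | 0 | 0
  73 | 101110111001111000101110 | 1 | 1
  74 | 011101110011110001011101 | 0 | 1
  75 | 111011100111100010111011 | 1 | 1
  76 | 110111001111000101110111 | 1 | 1
  77 | 101110011110001011101111 | 1 | 0
  78 | 011100111100010111011110 | 0 | 0

0011000001000110100101110011100010010110001000011110110101001101100011110101110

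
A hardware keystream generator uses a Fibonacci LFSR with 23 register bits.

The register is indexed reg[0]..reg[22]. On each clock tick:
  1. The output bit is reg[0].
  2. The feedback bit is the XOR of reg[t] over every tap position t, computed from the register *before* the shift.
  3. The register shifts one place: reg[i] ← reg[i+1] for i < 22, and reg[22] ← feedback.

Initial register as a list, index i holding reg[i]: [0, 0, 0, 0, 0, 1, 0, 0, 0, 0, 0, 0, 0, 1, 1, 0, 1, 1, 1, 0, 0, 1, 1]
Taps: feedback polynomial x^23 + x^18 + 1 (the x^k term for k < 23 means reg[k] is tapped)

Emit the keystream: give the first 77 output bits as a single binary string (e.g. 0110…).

k : reg_k → out_k, fb_k
0: 00000100000001101110011 → 0, fb=1
1: 00001000000011011100111 → 0, fb=0
2: 00010000000110111001110 → 0, fb=0
3: 00100000001101110011100 → 0, fb=1
4: 01000000011011100111001 → 0, fb=1
5: 10000000110111001110011 → 1, fb=0
6: 00000001101110011100110 → 0, fb=0
7: 00000011011100111001100 → 0, fb=0
8: 00000110111001110011000 → 0, fb=1
9: 00001101110011100110001 → 0, fb=1
10: 00011011100111001100011 → 0, fb=0
11: 00110111001110011000110 → 0, fb=0
12: 01101110011100110001100 → 0, fb=0
13: 11011100111001100011000 → 1, fb=0
14: 10111001110011000110000 → 1, fb=0
15: 01110011100110001100000 → 0, fb=0
16: 11100111001100011000000 → 1, fb=1
17: 11001110011000110000001 → 1, fb=1
18: 10011100110001100000011 → 1, fb=1
19: 00111001100011000000111 → 0, fb=0
20: 01110011000110000001110 → 0, fb=0
21: 11100110001100000011100 → 1, fb=0
22: 11001100011000000111000 → 1, fb=0
23: 10011000110000001110000 → 1, fb=0
24: 00110001100000011100000 → 0, fb=0
25: 01100011000000111000000 → 0, fb=0
26: 11000110000001110000000 → 1, fb=1
27: 10001100000011100000001 → 1, fb=1
28: 00011000000111000000011 → 0, fb=0
29: 00110000001110000000110 → 0, fb=0
30: 01100000011100000001100 → 0, fb=0
31: 11000000111000000011000 → 1, fb=0
32: 10000001110000000110000 → 1, fb=0
33: 00000011100000001100000 → 0, fb=0
34: 00000111000000011000000 → 0, fb=0
35: 00001110000000110000000 → 0, fb=0
36: 00011100000001100000000 → 0, fb=0
37: 00111000000011000000000 → 0, fb=0
38: 01110000000110000000000 → 0, fb=0
39: 11100000001100000000000 → 1, fb=1
40: 11000000011000000000001 → 1, fb=1
41: 10000000110000000000011 → 1, fb=1
42: 00000001100000000000111 → 0, fb=0
43: 00000011000000000001110 → 0, fb=0
44: 00000110000000000011100 → 0, fb=1
45: 00001100000000000111001 → 0, fb=1
46: 00011000000000001110011 → 0, fb=1
47: 00110000000000011100111 → 0, fb=0
48: 01100000000000111001110 → 0, fb=0
49: 11000000000001110011100 → 1, fb=0
50: 10000000000011100111000 → 1, fb=0
51: 00000000000111001110000 → 0, fb=1
52: 00000000001110011100001 → 0, fb=0
53: 00000000011100111000010 → 0, fb=0
54: 00000000111001110000100 → 0, fb=0
55: 00000001110011100001000 → 0, fb=0
56: 00000011100111000010000 → 0, fb=1
57: 00000111001110000100001 → 0, fb=0
58: 00001110011100001000010 → 0, fb=0
59: 00011100111000010000100 → 0, fb=0
60: 00111001110000100001000 → 0, fb=0
61: 01110011100001000010000 → 0, fb=1
62: 11100111000010000100001 → 1, fb=1
63: 11001110000100001000011 → 1, fb=1
64: 10011100001000010000111 → 1, fb=1
65: 00111000010000100001111 → 0, fb=0
66: 01110000100001000011110 → 0, fb=1
67: 11100001000010000111101 → 1, fb=0
68: 11000010000100001111010 → 1, fb=0
69: 10000100001000011110100 → 1, fb=0
70: 00001000010000111101000 → 0, fb=0
71: 00010000100001111010000 → 0, fb=1
72: 00100001000011110100001 → 0, fb=0
73: 01000010000111101000010 → 0, fb=0
74: 10000100001111010000100 → 1, fb=1
75: 00001000011110100001001 → 0, fb=0
76: 00010000111101000010010 → 0, fb=1

00000100000001101110011100110001100000011100000001100000000000111001110000100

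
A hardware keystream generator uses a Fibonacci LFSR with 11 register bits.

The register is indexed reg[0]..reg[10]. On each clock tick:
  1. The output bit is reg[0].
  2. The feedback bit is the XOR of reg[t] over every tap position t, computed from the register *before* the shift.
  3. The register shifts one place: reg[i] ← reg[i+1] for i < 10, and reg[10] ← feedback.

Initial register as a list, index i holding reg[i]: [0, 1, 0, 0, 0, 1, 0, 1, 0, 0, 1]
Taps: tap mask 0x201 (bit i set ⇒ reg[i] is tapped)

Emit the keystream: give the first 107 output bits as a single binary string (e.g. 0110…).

step | reg (before) | out | fb
   0 | 01000101001 | 0 | 0
   1 | 10001010010 | 1 | 0
   2 | 00010100100 | 0 | 0
   3 | 00101001000 | 0 | 0
   4 | 01010010000 | 0 | 0
   5 | 10100100000 | 1 | 1
   6 | 01001000001 | 0 | 0
   7 | 10010000010 | 1 | 0
   8 | 00100000100 | 0 | 0
   9 | 01000001000 | 0 | 0
  10 | 10000010000 | 1 | 1
  11 | 00000100001 | 0 | 0
  12 | 00001000010 | 0 | 1
  13 | 00010000101 | 0 | 0
  14 | 00100001010 | 0 | 1
  15 | 01000010101 | 0 | 0
  16 | 10000101010 | 1 | 0
  17 | 00001010100 | 0 | 0
  18 | 00010101000 | 0 | 0
  19 | 00101010000 | 0 | 0
  20 | 01010100000 | 0 | 0
  21 | 10101000000 | 1 | 1
  22 | 01010000001 | 0 | 0
  23 | 10100000010 | 1 | 0
  24 | 01000000100 | 0 | 0
  25 | 10000001000 | 1 | 1
  26 | 00000010001 | 0 | 0
  27 | 00000100010 | 0 | 1
  28 | 00001000101 | 0 | 0
  29 | 00010001010 | 0 | 1
  30 | 00100010101 | 0 | 0
  31 | 01000101010 | 0 | 1
  32 | 10001010101 | 1 | 1
  33 | 00010101011 | 0 | 1
  34 | 00101010111 | 0 | 1
  35 | 01010101111 | 0 | 1
  36 | 10101011111 | 1 | 0
  37 | 01010111110 | 0 | 1
  38 | 10101111101 | 1 | 1
  39 | 01011111011 | 0 | 1
  40 | 10111110111 | 1 | 0
  41 | 01111101110 | 0 | 1
  42 | 11111011101 | 1 | 1
  43 | 11110111011 | 1 | 0
  44 | 11101110110 | 1 | 0
  45 | 11011101100 | 1 | 1
  46 | 10111011001 | 1 | 1
  47 | 01110110011 | 0 | 1
  48 | 11101100111 | 1 | 0
  49 | 11011001110 | 1 | 0
  50 | 10110011100 | 1 | 1
  51 | 01100111001 | 0 | 0
  52 | 11001110010 | 1 | 0
  53 | 10011100100 | 1 | 1
  54 | 00111001001 | 0 | 0
  55 | 01110010010 | 0 | 1
  56 | 11100100101 | 1 | 1
  57 | 11001001011 | 1 | 0
  58 | 10010010110 | 1 | 0
  59 | 00100101100 | 0 | 0
  60 | 01001011000 | 0 | 0
  61 | 10010110000 | 1 | 1
  62 | 00101100001 | 0 | 0
  63 | 01011000010 | 0 | 1
  64 | 10110000101 | 1 | 1
  65 | 01100001011 | 0 | 1
  66 | 11000010111 | 1 | 0
  67 | 10000101110 | 1 | 0
  68 | 00001011100 | 0 | 0
  69 | 00010111000 | 0 | 0
  70 | 00101110000 | 0 | 0
  71 | 01011100000 | 0 | 0
  72 | 10111000000 | 1 | 1
  73 | 01110000001 | 0 | 0
  74 | 11100000010 | 1 | 0
  75 | 11000000100 | 1 | 1
  76 | 10000001001 | 1 | 1
  77 | 00000010011 | 0 | 1
  78 | 00000100111 | 0 | 1
  79 | 00001001111 | 0 | 1
  80 | 00010011111 | 0 | 1
  81 | 00100111111 | 0 | 1
  82 | 01001111111 | 0 | 1
  83 | 10011111111 | 1 | 0
  84 | 00111111110 | 0 | 1
  85 | 01111111101 | 0 | 0
  86 | 11111111010 | 1 | 0
  87 | 11111110100 | 1 | 1
  88 | 11111101001 | 1 | 1
  89 | 11111010011 | 1 | 0
  90 | 11110100110 | 1 | 0
  91 | 11101001100 | 1 | 1
  92 | 11010011001 | 1 | 1
  93 | 10100110011 | 1 | 0
  94 | 01001100110 | 0 | 1
  95 | 10011001101 | 1 | 1
  96 | 00110011011 | 0 | 1
  97 | 01100110111 | 0 | 1
  98 | 11001101111 | 1 | 0
  99 | 10011011110 | 1 | 0
 100 | 00110111100 | 0 | 0
 101 | 01101111000 | 0 | 0
 102 | 11011110000 | 1 | 1
 103 | 10111100001 | 1 | 1
 104 | 01111000011 | 0 | 1
 105 | 11110000111 | 1 | 0
 106 | 11100001110 | 1 | 0

01000101001000001000010101000000100010101011111011101100111001001011000010111000000100111111110100110011011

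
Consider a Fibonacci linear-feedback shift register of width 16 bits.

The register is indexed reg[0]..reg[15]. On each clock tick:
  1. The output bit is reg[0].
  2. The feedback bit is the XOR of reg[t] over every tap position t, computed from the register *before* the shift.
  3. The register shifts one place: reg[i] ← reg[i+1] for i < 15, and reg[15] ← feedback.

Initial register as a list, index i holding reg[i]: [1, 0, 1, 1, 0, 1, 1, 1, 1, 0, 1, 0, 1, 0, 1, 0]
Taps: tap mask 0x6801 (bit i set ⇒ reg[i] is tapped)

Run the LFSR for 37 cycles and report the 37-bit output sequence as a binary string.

tick  register→output (feedback)
  0  1011011110101010→1 (0)
  1  0110111101010100→0 (0)
  2  1101111010101000→1 (1)
  3  1011110101010001→1 (0)
  4  0111101010100010→0 (1)
  5  1111010101000101→1 (0)
  6  1110101010001010→1 (0)
  7  1101010100010100→1 (1)
  8  1010101000101001→1 (1)
  9  0101010001010011→0 (0)
 10  1010100010100110→1 (1)
 11  0101000101001101→0 (1)
 12  1010001010011011→1 (1)
 13  0100010100110111→0 (1)
 14  1000101001101111→1 (1)
 15  0001010011011111→0 (1)
 16  0010100110111111→0 (1)
 17  0101001101111111→0 (1)
 18  1010011011111111→1 (0)
 19  0100110111111110→0 (1)
 20  1001101111111101→1 (1)
 21  0011011111111011→0 (0)
 22  0110111111110110→0 (1)
 23  1101111111101101→1 (0)
 24  1011111111011010→1 (1)
 25  0111111110110101→0 (0)
 26  1111111101101010→1 (0)
 27  1111111011010100→1 (1)
 28  1111110110101001→1 (1)
 29  1111101101010011→1 (1)
 30  1111011010100111→1 (1)
 31  1110110101001111→1 (1)
 32  1101101010011111→1 (0)
 33  1011010100111110→1 (0)
 34  0110101001111100→0 (0)
 35  1101010011111000→1 (0)
 36  1010100111110000→1 (0)

1011011110101010001010011011111111011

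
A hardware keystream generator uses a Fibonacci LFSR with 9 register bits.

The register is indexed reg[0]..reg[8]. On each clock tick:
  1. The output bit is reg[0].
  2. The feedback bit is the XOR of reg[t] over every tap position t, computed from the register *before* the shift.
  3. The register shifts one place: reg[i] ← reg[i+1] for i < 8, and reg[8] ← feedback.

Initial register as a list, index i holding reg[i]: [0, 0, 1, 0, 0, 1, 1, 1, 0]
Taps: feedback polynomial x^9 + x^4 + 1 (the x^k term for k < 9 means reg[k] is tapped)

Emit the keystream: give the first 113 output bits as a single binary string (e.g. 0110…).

k : reg_k → out_k, fb_k
0: 001001110 → 0, fb=0
1: 010011100 → 0, fb=1
2: 100111001 → 1, fb=0
3: 001110010 → 0, fb=1
4: 011100101 → 0, fb=0
5: 111001010 → 1, fb=1
6: 110010101 → 1, fb=0
7: 100101010 → 1, fb=1
8: 001010101 → 0, fb=1
9: 010101011 → 0, fb=0
10: 101010110 → 1, fb=0
11: 010101100 → 0, fb=0
12: 101011000 → 1, fb=0
13: 010110000 → 0, fb=1
14: 101100001 → 1, fb=1
15: 011000011 → 0, fb=0
16: 110000110 → 1, fb=1
17: 100001101 → 1, fb=1
18: 000011011 → 0, fb=1
19: 000110111 → 0, fb=1
20: 001101111 → 0, fb=0
21: 011011110 → 0, fb=1
22: 110111101 → 1, fb=0
23: 101111010 → 1, fb=0
24: 011110100 → 0, fb=1
25: 111101001 → 1, fb=1
26: 111010011 → 1, fb=0
27: 110100110 → 1, fb=1
28: 101001101 → 1, fb=1
29: 010011011 → 0, fb=1
30: 100110111 → 1, fb=0
31: 001101110 → 0, fb=0
32: 011011100 → 0, fb=1
33: 110111001 → 1, fb=0
34: 101110010 → 1, fb=0
35: 011100100 → 0, fb=0
36: 111001000 → 1, fb=1
37: 110010001 → 1, fb=0
38: 100100010 → 1, fb=1
39: 001000101 → 0, fb=0
40: 010001010 → 0, fb=0
41: 100010100 → 1, fb=0
42: 000101000 → 0, fb=0
43: 001010000 → 0, fb=1
44: 010100001 → 0, fb=0
45: 101000010 → 1, fb=1
46: 010000101 → 0, fb=0
47: 100001010 → 1, fb=1
48: 000010101 → 0, fb=1
49: 000101011 → 0, fb=0
50: 001010110 → 0, fb=1
51: 010101101 → 0, fb=0
52: 101011010 → 1, fb=0
53: 010110100 → 0, fb=1
54: 101101001 → 1, fb=1
55: 011010011 → 0, fb=1
56: 110100111 → 1, fb=1
57: 101001111 → 1, fb=1
58: 010011111 → 0, fb=1
59: 100111111 → 1, fb=0
60: 001111110 → 0, fb=1
61: 011111101 → 0, fb=1
62: 111111011 → 1, fb=0
63: 111110110 → 1, fb=0
64: 111101100 → 1, fb=1
65: 111011001 → 1, fb=0
66: 110110010 → 1, fb=0
67: 101100100 → 1, fb=1
68: 011001001 → 0, fb=0
69: 110010010 → 1, fb=0
70: 100100100 → 1, fb=1
71: 001001001 → 0, fb=0
72: 010010010 → 0, fb=1
73: 100100101 → 1, fb=1
74: 001001011 → 0, fb=0
75: 010010110 → 0, fb=1
76: 100101101 → 1, fb=1
77: 001011011 → 0, fb=1
78: 010110111 → 0, fb=1
79: 101101111 → 1, fb=1
80: 011011111 → 0, fb=1
81: 110111111 → 1, fb=0
82: 101111110 → 1, fb=0
83: 011111100 → 0, fb=1
84: 111111001 → 1, fb=0
85: 111110010 → 1, fb=0
86: 111100100 → 1, fb=1
87: 111001001 → 1, fb=1
88: 110010011 → 1, fb=0
89: 100100110 → 1, fb=1
90: 001001101 → 0, fb=0
91: 010011010 → 0, fb=1
92: 100110101 → 1, fb=0
93: 001101010 → 0, fb=0
94: 011010100 → 0, fb=1
95: 110101001 → 1, fb=1
96: 101010011 → 1, fb=0
97: 010100110 → 0, fb=0
98: 101001100 → 1, fb=1
99: 010011001 → 0, fb=1
100: 100110011 → 1, fb=0
101: 001100110 → 0, fb=0
102: 011001100 → 0, fb=0
103: 110011000 → 1, fb=0
104: 100110000 → 1, fb=0
105: 001100000 → 0, fb=0
106: 011000000 → 0, fb=0
107: 110000000 → 1, fb=1
108: 100000001 → 1, fb=1
109: 000000011 → 0, fb=0
110: 000000110 → 0, fb=0
111: 000001100 → 0, fb=0
112: 000011000 → 0, fb=1

00100111001010101100001101111010011011100100010100001010110100111111011001001001011011111100100110101001100110000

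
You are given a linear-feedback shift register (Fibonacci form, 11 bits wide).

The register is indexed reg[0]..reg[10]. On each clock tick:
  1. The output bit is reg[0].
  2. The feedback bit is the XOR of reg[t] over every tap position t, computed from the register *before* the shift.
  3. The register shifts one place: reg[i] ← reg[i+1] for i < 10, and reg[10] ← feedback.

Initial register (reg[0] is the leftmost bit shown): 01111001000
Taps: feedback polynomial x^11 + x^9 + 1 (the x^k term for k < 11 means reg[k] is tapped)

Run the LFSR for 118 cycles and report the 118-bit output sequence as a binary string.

step | reg (before) | out | fb
   0 | 01111001000 | 0 | 0
   1 | 11110010000 | 1 | 1
   2 | 11100100001 | 1 | 1
   3 | 11001000011 | 1 | 0
   4 | 10010000110 | 1 | 0
   5 | 00100001100 | 0 | 0
   6 | 01000011000 | 0 | 0
   7 | 10000110000 | 1 | 1
   8 | 00001100001 | 0 | 0
   9 | 00011000010 | 0 | 1
  10 | 00110000101 | 0 | 0
  11 | 01100001010 | 0 | 1
  12 | 11000010101 | 1 | 1
  13 | 10000101011 | 1 | 0
  14 | 00001010110 | 0 | 1
  15 | 00010101101 | 0 | 0
  16 | 00101011010 | 0 | 1
  17 | 01010110101 | 0 | 0
  18 | 10101101010 | 1 | 0
  19 | 01011010100 | 0 | 0
  20 | 10110101000 | 1 | 1
  21 | 01101010001 | 0 | 0
  22 | 11010100010 | 1 | 0
  23 | 10101000100 | 1 | 1
  24 | 01010001001 | 0 | 0
  25 | 10100010010 | 1 | 0
  26 | 01000100100 | 0 | 0
  27 | 10001001000 | 1 | 1
  28 | 00010010001 | 0 | 0
  29 | 00100100010 | 0 | 1
  30 | 01001000101 | 0 | 0
  31 | 10010001010 | 1 | 0
  32 | 00100010100 | 0 | 0
  33 | 01000101000 | 0 | 0
  34 | 10001010000 | 1 | 1
  35 | 00010100001 | 0 | 0
  36 | 00101000010 | 0 | 1
  37 | 01010000101 | 0 | 0
  38 | 10100001010 | 1 | 0
  39 | 01000010100 | 0 | 0
  40 | 10000101000 | 1 | 1
  41 | 00001010001 | 0 | 0
  42 | 00010100010 | 0 | 1
  43 | 00101000101 | 0 | 0
  44 | 01010001010 | 0 | 1
  45 | 10100010101 | 1 | 1
  46 | 01000101011 | 0 | 1
  47 | 10001010111 | 1 | 0
  48 | 00010101110 | 0 | 1
  49 | 00101011101 | 0 | 0
  50 | 01010111010 | 0 | 1
  51 | 10101110101 | 1 | 1
  52 | 01011101011 | 0 | 1
  53 | 10111010111 | 1 | 0
  54 | 01110101110 | 0 | 1
  55 | 11101011101 | 1 | 1
  56 | 11010111011 | 1 | 0
  57 | 10101110110 | 1 | 0
  58 | 01011101100 | 0 | 0
  59 | 10111011000 | 1 | 1
  60 | 01110110001 | 0 | 0
  61 | 11101100010 | 1 | 0
  62 | 11011000100 | 1 | 1
  63 | 10110001001 | 1 | 1
  64 | 01100010011 | 0 | 1
  65 | 11000100111 | 1 | 0
  66 | 10001001110 | 1 | 0
  67 | 00010011100 | 0 | 0
  68 | 00100111000 | 0 | 0
  69 | 01001110000 | 0 | 0
  70 | 10011100000 | 1 | 1
  71 | 00111000001 | 0 | 0
  72 | 01110000010 | 0 | 1
  73 | 11100000101 | 1 | 1
  74 | 11000001011 | 1 | 0
  75 | 10000010110 | 1 | 0
  76 | 00000101100 | 0 | 0
  77 | 00001011000 | 0 | 0
  78 | 00010110000 | 0 | 0
  79 | 00101100000 | 0 | 0
  80 | 01011000000 | 0 | 0
  81 | 10110000000 | 1 | 1
  82 | 01100000001 | 0 | 0
  83 | 11000000010 | 1 | 0
  84 | 10000000100 | 1 | 1
  85 | 00000001001 | 0 | 0
  86 | 00000010010 | 0 | 1
  87 | 00000100101 | 0 | 0
  88 | 00001001010 | 0 | 1
  89 | 00010010101 | 0 | 0
  90 | 00100101010 | 0 | 1
  91 | 01001010101 | 0 | 0
  92 | 10010101010 | 1 | 0
  93 | 00101010100 | 0 | 0
  94 | 01010101000 | 0 | 0
  95 | 10101010000 | 1 | 1
  96 | 01010100001 | 0 | 0
  97 | 10101000010 | 1 | 0
  98 | 01010000100 | 0 | 0
  99 | 10100001000 | 1 | 1
 100 | 01000010001 | 0 | 0
 101 | 10000100010 | 1 | 0
 102 | 00001000100 | 0 | 0
 103 | 00010001000 | 0 | 0
 104 | 00100010000 | 0 | 0
 105 | 01000100000 | 0 | 0
 106 | 10001000000 | 1 | 1
 107 | 00010000001 | 0 | 0
 108 | 00100000010 | 0 | 1
 109 | 01000000101 | 0 | 0
 110 | 10000001010 | 1 | 0
 111 | 00000010100 | 0 | 0
 112 | 00000101000 | 0 | 0
 113 | 00001010000 | 0 | 0
 114 | 00010100000 | 0 | 0
 115 | 00101000000 | 0 | 0
 116 | 01010000000 | 0 | 0
 117 | 10100000000 | 1 | 1

0111100100001100001010110101000100100010100001010001010111010111011000100111000001011000000010010101010000100010000001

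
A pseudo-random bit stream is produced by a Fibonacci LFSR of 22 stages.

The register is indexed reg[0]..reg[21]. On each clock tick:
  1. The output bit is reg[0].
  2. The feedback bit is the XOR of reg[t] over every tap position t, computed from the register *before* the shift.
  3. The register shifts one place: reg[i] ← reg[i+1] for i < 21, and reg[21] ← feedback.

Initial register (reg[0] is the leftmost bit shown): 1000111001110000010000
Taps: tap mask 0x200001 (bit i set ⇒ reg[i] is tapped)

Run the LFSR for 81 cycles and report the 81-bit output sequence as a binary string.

step | reg (before) | out | fb
   0 | 1000111001110000010000 | 1 | 1
   1 | 0001110011100000100001 | 0 | 1
   2 | 0011100111000001000011 | 0 | 1
   3 | 0111001110000010000111 | 0 | 1
   4 | 1110011100000100001111 | 1 | 0
   5 | 1100111000001000011110 | 1 | 1
   6 | 1001110000010000111101 | 1 | 0
   7 | 0011100000100001111010 | 0 | 0
   8 | 0111000001000011110100 | 0 | 0
   9 | 1110000010000111101000 | 1 | 1
  10 | 1100000100001111010001 | 1 | 0
  11 | 1000001000011110100010 | 1 | 1
  12 | 0000010000111101000101 | 0 | 1
  13 | 0000100001111010001011 | 0 | 1
  14 | 0001000011110100010111 | 0 | 1
  15 | 0010000111101000101111 | 0 | 1
  16 | 0100001111010001011111 | 0 | 1
  17 | 1000011110100010111111 | 1 | 0
  18 | 0000111101000101111110 | 0 | 0
  19 | 0001111010001011111100 | 0 | 0
  20 | 0011110100010111111000 | 0 | 0
  21 | 0111101000101111110000 | 0 | 0
  22 | 1111010001011111100000 | 1 | 1
  23 | 1110100010111111000001 | 1 | 0
  24 | 1101000101111110000010 | 1 | 1
  25 | 1010001011111100000101 | 1 | 0
  26 | 0100010111111000001010 | 0 | 0
  27 | 1000101111110000010100 | 1 | 1
  28 | 0001011111100000101001 | 0 | 1
  29 | 0010111111000001010011 | 0 | 1
  30 | 0101111110000010100111 | 0 | 1
  31 | 1011111100000101001111 | 1 | 0
  32 | 0111111000001010011110 | 0 | 0
  33 | 1111110000010100111100 | 1 | 1
  34 | 1111100000101001111001 | 1 | 0
  35 | 1111000001010011110010 | 1 | 1
  36 | 1110000010100111100101 | 1 | 0
  37 | 1100000101001111001010 | 1 | 1
  38 | 1000001010011110010101 | 1 | 0
  39 | 0000010100111100101010 | 0 | 0
  40 | 0000101001111001010100 | 0 | 0
  41 | 0001010011110010101000 | 0 | 0
  42 | 0010100111100101010000 | 0 | 0
  43 | 0101001111001010100000 | 0 | 0
  44 | 1010011110010101000000 | 1 | 1
  45 | 0100111100101010000001 | 0 | 1
  46 | 1001111001010100000011 | 1 | 0
  47 | 0011110010101000000110 | 0 | 0
  48 | 0111100101010000001100 | 0 | 0
  49 | 1111001010100000011000 | 1 | 1
  50 | 1110010101000000110001 | 1 | 0
  51 | 1100101010000001100010 | 1 | 1
  52 | 1001010100000011000101 | 1 | 0
  53 | 0010101000000110001010 | 0 | 0
  54 | 0101010000001100010100 | 0 | 0
  55 | 1010100000011000101000 | 1 | 1
  56 | 0101000000110001010001 | 0 | 1
  57 | 1010000001100010100011 | 1 | 0
  58 | 0100000011000101000110 | 0 | 0
  59 | 1000000110001010001100 | 1 | 1
  60 | 0000001100010100011001 | 0 | 1
  61 | 0000011000101000110011 | 0 | 1
  62 | 0000110001010001100111 | 0 | 1
  63 | 0001100010100011001111 | 0 | 1
  64 | 0011000101000110011111 | 0 | 1
  65 | 0110001010001100111111 | 0 | 1
  66 | 1100010100011001111111 | 1 | 0
  67 | 1000101000110011111110 | 1 | 1
  68 | 0001010001100111111101 | 0 | 1
  69 | 0010100011001111111011 | 0 | 1
  70 | 0101000110011111110111 | 0 | 1
  71 | 1010001100111111101111 | 1 | 0
  72 | 0100011001111111011110 | 0 | 0
  73 | 1000110011111110111100 | 1 | 1
  74 | 0001100111111101111001 | 0 | 1
  75 | 0011001111111011110011 | 0 | 1
  76 | 0110011111110111100111 | 0 | 1
  77 | 1100111111101111001111 | 1 | 0
  78 | 1001111111011110011110 | 1 | 1
  79 | 0011111110111100111101 | 0 | 1
  80 | 0111111101111001111011 | 0 | 1

100011100111000001000011110100010111111000001010011110010101000000110001010001100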